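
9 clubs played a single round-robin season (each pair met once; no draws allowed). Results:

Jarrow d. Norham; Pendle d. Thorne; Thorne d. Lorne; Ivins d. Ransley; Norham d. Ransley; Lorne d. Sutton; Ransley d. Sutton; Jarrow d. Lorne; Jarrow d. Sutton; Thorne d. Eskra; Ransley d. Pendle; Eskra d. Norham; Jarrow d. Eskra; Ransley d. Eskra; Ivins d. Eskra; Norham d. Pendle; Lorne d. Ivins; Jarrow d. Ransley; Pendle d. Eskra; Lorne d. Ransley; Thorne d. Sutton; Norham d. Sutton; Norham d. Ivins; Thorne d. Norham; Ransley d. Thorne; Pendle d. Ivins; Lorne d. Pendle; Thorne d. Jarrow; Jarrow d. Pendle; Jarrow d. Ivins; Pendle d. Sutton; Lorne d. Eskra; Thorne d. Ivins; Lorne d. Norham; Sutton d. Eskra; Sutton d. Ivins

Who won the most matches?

Jarrow

Win totals: Ransley 4, Pendle 4, Eskra 1, Sutton 2, Ivins 2, Jarrow 7, Thorne 6, Lorne 6, Norham 4.
Jarrow leads with 7 wins (next highest: 6).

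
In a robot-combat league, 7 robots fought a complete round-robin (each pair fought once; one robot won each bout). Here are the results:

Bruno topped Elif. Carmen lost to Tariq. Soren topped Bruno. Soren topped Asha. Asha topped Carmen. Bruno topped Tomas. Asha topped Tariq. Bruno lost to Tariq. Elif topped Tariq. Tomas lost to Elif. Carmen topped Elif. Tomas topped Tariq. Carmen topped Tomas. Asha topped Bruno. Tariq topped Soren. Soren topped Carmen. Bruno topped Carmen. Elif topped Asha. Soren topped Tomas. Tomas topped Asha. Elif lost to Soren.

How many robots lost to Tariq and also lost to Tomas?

0

Tariq beat: Soren, Bruno, Carmen.
Tomas beat: Asha, Tariq.
No one was beaten by both.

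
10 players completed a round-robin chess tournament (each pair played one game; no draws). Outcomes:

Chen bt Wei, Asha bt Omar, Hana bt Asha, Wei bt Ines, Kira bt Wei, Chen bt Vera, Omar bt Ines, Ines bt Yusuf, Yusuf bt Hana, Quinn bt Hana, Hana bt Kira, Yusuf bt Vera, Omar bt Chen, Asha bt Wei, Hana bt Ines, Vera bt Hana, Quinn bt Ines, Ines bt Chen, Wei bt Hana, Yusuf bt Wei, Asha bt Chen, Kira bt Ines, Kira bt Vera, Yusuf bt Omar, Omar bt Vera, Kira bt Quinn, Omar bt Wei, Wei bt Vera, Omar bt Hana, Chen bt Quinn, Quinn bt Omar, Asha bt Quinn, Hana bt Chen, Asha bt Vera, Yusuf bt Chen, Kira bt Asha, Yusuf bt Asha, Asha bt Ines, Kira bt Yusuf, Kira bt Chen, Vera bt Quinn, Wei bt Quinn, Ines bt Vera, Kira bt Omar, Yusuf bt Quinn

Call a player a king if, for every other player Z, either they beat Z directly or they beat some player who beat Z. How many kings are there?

6

Asha cannot reach Kira in two steps.
Quinn reaches everyone (king).
Kira reaches everyone (king).
Ines cannot reach Kira in two steps.
Hana reaches everyone (king).
Yusuf reaches everyone (king).
Chen cannot reach Asha, Kira, Yusuf in two steps.
Vera cannot reach Yusuf, Wei in two steps.
Wei reaches everyone (king).
Omar reaches everyone (king).
Kings: Quinn, Kira, Hana, Yusuf, Wei, Omar — 6.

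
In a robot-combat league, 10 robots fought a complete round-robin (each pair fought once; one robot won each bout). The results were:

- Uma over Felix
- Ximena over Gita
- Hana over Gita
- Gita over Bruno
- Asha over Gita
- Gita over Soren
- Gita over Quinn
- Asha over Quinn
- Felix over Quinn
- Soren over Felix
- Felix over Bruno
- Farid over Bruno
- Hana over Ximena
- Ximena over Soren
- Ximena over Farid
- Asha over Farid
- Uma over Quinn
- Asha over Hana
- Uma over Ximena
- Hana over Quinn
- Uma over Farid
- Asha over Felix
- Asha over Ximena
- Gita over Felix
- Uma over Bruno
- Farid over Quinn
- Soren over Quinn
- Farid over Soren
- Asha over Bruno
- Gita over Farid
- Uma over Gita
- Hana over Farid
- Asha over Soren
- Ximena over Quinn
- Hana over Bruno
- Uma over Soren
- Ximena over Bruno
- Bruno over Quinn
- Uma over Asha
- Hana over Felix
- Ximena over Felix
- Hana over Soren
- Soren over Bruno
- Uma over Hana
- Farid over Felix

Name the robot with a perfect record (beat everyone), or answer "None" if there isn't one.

Uma has 9 wins out of 9 opponents — a perfect record.

Uma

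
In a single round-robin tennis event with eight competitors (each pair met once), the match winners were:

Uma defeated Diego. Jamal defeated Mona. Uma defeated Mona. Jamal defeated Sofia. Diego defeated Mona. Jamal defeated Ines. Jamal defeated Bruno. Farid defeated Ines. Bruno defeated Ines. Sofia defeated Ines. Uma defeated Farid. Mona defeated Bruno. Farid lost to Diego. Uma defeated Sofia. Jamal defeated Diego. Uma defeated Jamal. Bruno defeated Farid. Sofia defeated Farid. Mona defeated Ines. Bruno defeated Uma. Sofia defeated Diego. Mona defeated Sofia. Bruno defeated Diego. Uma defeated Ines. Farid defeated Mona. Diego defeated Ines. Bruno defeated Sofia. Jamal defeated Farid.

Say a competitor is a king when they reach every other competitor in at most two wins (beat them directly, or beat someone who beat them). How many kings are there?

3

Ines cannot reach Sofia, Bruno, Diego, Mona, Jamal, Uma, Farid in two steps.
Sofia cannot reach Bruno, Jamal, Uma in two steps.
Bruno reaches everyone (king).
Diego cannot reach Jamal, Uma in two steps.
Mona cannot reach Jamal in two steps.
Jamal reaches everyone (king).
Uma reaches everyone (king).
Farid cannot reach Diego, Jamal, Uma in two steps.
Kings: Bruno, Jamal, Uma — 3.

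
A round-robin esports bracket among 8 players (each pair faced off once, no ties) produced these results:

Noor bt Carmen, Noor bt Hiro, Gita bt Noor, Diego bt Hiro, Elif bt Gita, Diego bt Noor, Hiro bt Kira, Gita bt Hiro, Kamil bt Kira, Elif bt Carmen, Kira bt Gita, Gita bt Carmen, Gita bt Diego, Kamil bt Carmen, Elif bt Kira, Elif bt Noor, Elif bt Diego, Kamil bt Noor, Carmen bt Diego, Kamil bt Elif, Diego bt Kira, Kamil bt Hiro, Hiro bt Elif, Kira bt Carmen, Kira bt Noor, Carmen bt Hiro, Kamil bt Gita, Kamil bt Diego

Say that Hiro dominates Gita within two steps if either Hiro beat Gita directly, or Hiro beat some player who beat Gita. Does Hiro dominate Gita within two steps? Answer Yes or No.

Yes

Hiro did not beat Gita directly.
Hiro beat Kira, Elif. Of those, Kira beat Gita.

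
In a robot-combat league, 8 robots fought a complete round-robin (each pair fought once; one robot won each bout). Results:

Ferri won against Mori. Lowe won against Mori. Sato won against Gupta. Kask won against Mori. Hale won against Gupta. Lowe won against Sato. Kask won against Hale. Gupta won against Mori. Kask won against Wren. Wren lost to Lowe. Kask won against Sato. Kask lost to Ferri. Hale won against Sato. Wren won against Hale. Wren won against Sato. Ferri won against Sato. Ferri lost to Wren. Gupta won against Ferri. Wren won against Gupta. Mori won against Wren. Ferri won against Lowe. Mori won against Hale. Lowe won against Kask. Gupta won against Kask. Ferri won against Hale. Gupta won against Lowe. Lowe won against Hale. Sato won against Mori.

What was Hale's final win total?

2

Hale's results: beat Gupta, Sato; lost to Wren, Ferri, Kask, Mori, Lowe.
That is 2 wins.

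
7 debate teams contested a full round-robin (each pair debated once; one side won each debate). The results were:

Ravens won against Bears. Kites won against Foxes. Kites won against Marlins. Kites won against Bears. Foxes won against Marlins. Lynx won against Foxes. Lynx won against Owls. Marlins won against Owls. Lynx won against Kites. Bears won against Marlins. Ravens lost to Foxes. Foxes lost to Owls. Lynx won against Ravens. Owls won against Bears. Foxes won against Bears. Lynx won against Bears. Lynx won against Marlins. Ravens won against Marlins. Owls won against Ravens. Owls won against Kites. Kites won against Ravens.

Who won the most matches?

Lynx

Win totals: Lynx 6, Kites 4, Marlins 1, Owls 4, Foxes 3, Ravens 2, Bears 1.
Lynx leads with 6 wins (next highest: 4).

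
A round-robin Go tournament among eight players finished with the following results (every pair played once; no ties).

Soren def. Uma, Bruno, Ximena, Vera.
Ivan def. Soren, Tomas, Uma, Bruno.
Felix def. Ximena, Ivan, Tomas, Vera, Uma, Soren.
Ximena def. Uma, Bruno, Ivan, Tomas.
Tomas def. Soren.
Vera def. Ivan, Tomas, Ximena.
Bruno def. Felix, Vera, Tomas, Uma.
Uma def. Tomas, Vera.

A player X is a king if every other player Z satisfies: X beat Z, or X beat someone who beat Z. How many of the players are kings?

5

Felix reaches everyone (king).
Tomas cannot reach Felix, Ivan in two steps.
Uma cannot reach Felix, Bruno in two steps.
Ximena reaches everyone (king).
Bruno reaches everyone (king).
Ivan reaches everyone (king).
Soren reaches everyone (king).
Vera cannot reach Felix in two steps.
Kings: Felix, Ximena, Bruno, Ivan, Soren — 5.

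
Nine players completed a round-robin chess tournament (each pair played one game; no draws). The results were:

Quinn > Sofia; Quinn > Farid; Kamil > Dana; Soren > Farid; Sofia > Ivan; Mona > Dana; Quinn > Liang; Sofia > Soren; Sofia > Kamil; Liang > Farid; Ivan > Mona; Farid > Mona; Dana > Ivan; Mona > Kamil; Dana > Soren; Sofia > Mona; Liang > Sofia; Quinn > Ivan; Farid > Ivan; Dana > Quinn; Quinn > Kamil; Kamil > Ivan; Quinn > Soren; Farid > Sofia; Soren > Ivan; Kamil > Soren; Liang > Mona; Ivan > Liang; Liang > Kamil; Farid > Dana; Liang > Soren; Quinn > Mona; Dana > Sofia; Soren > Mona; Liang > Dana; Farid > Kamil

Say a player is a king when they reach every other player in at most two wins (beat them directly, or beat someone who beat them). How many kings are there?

5

Quinn reaches everyone (king).
Dana reaches everyone (king).
Ivan cannot reach Quinn in two steps.
Sofia cannot reach Quinn in two steps.
Farid reaches everyone (king).
Soren cannot reach Quinn in two steps.
Kamil reaches everyone (king).
Liang reaches everyone (king).
Mona cannot reach Farid, Liang in two steps.
Kings: Quinn, Dana, Farid, Kamil, Liang — 5.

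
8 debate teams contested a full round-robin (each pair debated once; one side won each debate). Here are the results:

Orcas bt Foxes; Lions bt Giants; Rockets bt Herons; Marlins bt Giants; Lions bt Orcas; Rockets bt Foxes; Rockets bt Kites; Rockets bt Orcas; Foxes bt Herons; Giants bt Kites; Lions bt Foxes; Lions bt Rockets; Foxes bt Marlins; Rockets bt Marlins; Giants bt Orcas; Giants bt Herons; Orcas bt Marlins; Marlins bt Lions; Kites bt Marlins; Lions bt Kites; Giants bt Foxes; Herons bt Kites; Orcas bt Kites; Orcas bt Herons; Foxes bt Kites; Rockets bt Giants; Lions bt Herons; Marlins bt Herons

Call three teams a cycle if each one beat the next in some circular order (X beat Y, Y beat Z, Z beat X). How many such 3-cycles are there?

Win totals: Foxes 3, Orcas 4, Lions 6, Marlins 3, Kites 1, Herons 1, Giants 4, Rockets 6.
A team with w wins dominates both others in C(w,2) triples; summing gives 3 + 6 + 15 + 3 + 0 + 0 + 6 + 15 = 48 transitive triples.
Total triples C(8,3) = 56, so cyclic triples = 56 − 48 = 8.

8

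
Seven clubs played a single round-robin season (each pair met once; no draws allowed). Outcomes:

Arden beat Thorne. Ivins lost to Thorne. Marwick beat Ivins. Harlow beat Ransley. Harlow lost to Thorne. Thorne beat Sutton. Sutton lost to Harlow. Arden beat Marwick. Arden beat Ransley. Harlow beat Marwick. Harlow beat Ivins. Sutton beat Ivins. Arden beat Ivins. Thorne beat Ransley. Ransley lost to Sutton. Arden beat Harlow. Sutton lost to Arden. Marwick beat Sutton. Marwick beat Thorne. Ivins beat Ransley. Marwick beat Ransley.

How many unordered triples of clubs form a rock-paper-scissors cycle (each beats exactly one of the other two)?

1

Win totals: Arden 6, Marwick 4, Sutton 2, Thorne 4, Ransley 0, Ivins 1, Harlow 4.
A club with w wins dominates both others in C(w,2) triples; summing gives 15 + 6 + 1 + 6 + 0 + 0 + 6 = 34 transitive triples.
Total triples C(7,3) = 35, so cyclic triples = 35 − 34 = 1.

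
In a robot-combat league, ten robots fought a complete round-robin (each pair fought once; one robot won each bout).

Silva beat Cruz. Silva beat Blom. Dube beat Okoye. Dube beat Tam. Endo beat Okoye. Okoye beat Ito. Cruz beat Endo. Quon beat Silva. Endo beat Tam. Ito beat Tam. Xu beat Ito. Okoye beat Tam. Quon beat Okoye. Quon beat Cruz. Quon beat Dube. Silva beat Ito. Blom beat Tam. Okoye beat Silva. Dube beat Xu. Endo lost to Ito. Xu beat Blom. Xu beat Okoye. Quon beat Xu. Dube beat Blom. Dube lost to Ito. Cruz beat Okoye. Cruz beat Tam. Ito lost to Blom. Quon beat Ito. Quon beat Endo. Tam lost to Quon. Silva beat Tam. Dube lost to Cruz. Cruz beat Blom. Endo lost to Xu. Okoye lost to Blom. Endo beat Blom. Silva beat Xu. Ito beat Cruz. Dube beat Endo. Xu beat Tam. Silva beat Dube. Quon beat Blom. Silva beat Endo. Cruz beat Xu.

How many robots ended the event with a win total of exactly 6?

Win totals: Silva 7, Quon 9, Okoye 3, Ito 4, Dube 5, Cruz 6, Endo 3, Blom 3, Xu 5, Tam 0.
Exactly 6: Cruz — 1 robot.

1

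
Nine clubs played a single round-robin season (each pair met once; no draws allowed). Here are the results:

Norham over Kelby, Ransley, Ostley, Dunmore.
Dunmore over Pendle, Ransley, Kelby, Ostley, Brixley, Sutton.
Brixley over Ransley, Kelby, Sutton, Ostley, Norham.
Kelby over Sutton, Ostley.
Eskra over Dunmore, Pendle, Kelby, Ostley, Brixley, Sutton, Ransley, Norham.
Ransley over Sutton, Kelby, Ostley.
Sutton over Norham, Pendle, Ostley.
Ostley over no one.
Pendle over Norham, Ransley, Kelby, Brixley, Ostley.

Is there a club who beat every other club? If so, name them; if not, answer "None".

Eskra has 8 wins out of 8 opponents — a perfect record.

Eskra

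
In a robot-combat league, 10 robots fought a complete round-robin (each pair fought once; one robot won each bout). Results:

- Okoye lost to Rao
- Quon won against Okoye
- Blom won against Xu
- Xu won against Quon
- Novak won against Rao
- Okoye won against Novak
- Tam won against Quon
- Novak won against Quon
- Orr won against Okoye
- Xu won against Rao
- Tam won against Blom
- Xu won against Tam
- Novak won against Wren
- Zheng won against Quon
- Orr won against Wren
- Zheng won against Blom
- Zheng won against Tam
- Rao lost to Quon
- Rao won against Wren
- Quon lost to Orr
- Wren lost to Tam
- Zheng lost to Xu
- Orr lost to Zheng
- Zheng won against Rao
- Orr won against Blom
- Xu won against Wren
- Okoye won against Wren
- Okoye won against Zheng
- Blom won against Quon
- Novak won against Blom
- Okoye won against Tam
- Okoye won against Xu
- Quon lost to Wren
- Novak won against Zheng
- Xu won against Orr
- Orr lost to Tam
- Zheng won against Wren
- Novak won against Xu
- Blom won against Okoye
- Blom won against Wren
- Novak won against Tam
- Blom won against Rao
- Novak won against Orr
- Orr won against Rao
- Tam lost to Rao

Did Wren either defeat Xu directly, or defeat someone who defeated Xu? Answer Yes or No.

No

Wren did not beat Xu directly.
Wren beat Quon, but each of them lost to Xu. No two-step path.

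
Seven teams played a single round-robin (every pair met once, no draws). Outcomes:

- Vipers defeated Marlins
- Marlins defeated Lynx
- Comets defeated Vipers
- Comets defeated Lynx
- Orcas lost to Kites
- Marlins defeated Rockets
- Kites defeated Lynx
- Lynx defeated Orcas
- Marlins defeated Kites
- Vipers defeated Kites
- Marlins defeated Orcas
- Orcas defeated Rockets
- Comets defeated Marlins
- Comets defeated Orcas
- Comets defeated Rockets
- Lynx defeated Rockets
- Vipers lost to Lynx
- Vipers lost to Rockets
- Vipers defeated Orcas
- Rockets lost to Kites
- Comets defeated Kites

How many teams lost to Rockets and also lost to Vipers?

0

Rockets beat: Vipers.
Vipers beat: Kites, Orcas, Marlins.
No one was beaten by both.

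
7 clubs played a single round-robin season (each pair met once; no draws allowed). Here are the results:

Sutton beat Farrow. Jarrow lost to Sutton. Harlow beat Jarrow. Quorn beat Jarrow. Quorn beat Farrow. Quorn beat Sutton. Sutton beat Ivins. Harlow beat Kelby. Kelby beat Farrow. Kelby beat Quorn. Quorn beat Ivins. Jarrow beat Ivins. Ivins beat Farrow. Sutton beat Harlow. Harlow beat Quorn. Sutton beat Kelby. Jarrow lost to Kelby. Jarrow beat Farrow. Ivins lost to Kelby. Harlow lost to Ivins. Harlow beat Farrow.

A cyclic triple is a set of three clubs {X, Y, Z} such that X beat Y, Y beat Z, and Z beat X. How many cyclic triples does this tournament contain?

Win totals: Farrow 0, Kelby 4, Ivins 2, Jarrow 2, Quorn 4, Harlow 4, Sutton 5.
A club with w wins dominates both others in C(w,2) triples; summing gives 0 + 6 + 1 + 1 + 6 + 6 + 10 = 30 transitive triples.
Total triples C(7,3) = 35, so cyclic triples = 35 − 30 = 5.

5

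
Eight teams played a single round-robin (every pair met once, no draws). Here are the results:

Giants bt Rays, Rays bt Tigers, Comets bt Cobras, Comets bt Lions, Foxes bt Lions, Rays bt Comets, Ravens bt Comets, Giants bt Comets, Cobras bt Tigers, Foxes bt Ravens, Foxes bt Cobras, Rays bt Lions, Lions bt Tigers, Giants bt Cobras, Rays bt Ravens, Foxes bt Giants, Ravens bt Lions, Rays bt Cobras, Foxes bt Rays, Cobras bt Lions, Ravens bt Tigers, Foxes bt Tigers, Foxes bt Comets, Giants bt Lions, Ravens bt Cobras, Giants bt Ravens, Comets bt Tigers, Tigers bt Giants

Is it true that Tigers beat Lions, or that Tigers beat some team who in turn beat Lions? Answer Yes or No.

Yes

Tigers did not beat Lions directly.
Tigers beat Giants. Of those, Giants beat Lions.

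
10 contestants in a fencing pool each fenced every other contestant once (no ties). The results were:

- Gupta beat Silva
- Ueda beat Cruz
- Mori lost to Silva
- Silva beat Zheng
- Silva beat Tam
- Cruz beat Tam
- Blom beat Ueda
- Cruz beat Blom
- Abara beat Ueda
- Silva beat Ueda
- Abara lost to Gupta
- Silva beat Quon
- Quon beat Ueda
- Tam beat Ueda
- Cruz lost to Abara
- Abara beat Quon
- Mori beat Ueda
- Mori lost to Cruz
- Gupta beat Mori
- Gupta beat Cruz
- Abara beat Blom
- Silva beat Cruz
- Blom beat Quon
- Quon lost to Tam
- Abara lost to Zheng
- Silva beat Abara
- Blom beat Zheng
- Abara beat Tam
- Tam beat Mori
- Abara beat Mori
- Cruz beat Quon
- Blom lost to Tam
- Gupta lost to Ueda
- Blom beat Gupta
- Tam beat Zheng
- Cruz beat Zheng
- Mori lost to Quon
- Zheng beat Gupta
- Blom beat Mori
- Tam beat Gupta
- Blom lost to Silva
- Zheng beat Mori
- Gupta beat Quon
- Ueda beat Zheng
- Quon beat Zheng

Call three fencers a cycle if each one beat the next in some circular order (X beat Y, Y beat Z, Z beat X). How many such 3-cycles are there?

Win totals: Silva 8, Ueda 3, Mori 1, Abara 6, Blom 5, Quon 3, Tam 6, Zheng 3, Cruz 5, Gupta 5.
A fencer with w wins dominates both others in C(w,2) triples; summing gives 28 + 3 + 0 + 15 + 10 + 3 + 15 + 3 + 10 + 10 = 97 transitive triples.
Total triples C(10,3) = 120, so cyclic triples = 120 − 97 = 23.

23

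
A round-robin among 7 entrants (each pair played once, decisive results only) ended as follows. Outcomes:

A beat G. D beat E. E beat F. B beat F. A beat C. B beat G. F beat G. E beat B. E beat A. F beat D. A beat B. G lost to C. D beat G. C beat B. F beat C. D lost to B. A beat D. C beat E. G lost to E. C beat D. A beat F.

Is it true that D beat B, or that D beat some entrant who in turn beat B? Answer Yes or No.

Yes

D did not beat B directly.
D beat E, G. Of those, E beat B.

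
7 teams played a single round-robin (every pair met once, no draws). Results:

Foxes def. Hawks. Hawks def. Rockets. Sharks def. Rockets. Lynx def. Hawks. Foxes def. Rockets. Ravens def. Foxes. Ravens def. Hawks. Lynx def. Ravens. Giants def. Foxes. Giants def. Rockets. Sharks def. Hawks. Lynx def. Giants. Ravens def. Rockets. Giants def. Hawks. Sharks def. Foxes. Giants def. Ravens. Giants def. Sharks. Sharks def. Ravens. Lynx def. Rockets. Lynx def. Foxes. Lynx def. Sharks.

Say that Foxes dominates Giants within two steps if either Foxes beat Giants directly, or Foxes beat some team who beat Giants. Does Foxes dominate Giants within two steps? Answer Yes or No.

Foxes did not beat Giants directly.
Foxes beat Hawks, Rockets, but each of them lost to Giants. No two-step path.

No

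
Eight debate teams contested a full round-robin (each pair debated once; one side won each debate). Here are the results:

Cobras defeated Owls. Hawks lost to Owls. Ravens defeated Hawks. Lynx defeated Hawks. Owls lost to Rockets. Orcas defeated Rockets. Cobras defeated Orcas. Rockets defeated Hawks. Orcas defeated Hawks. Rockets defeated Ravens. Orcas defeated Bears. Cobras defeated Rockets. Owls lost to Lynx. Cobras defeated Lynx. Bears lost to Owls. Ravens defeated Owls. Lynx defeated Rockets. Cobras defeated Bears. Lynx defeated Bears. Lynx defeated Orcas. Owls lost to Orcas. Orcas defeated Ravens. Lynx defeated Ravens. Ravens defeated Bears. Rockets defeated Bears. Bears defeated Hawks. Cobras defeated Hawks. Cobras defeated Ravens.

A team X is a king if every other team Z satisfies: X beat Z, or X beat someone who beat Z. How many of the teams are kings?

Hawks cannot reach Rockets, Cobras, Bears, Lynx, Ravens, Orcas, Owls in two steps.
Rockets cannot reach Cobras, Lynx, Orcas in two steps.
Cobras reaches everyone (king).
Bears cannot reach Rockets, Cobras, Lynx, Ravens, Orcas, Owls in two steps.
Lynx cannot reach Cobras in two steps.
Ravens cannot reach Rockets, Cobras, Lynx, Orcas in two steps.
Orcas cannot reach Cobras, Lynx in two steps.
Owls cannot reach Rockets, Cobras, Lynx, Ravens, Orcas in two steps.
Kings: Cobras — 1.

1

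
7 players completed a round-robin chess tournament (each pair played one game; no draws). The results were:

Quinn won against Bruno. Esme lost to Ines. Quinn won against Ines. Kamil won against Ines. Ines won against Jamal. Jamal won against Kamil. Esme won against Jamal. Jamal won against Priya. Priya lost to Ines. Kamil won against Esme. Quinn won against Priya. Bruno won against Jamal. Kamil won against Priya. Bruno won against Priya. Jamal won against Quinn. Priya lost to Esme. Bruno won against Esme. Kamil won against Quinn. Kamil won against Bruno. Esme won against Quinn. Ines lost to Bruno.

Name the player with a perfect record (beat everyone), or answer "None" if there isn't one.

None

Highest win total is Kamil with 5 (out of 6 possible).
Kamil lost to Jamal, so no player went undefeated.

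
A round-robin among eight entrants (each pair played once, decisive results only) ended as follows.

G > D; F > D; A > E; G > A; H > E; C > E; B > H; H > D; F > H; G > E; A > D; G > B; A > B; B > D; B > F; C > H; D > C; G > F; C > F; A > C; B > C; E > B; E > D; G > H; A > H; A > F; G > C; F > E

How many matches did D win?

1

D's results: beat C; lost to A, B, E, F, G, H.
That is 1 win.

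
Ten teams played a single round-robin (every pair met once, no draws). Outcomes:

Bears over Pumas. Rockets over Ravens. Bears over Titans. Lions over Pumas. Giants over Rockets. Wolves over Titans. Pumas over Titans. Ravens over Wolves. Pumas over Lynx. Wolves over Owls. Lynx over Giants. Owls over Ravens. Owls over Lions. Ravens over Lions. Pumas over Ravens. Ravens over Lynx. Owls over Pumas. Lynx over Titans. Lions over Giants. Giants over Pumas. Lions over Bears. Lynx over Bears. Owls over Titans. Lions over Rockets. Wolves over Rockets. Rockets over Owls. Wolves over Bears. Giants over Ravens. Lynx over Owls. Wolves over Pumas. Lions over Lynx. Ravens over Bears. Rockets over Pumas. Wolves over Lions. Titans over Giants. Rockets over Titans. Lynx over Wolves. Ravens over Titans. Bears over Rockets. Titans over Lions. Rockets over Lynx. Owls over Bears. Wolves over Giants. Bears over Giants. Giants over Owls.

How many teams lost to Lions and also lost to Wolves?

4

Lions beat: Lynx, Bears, Rockets, Pumas, Giants.
Wolves beat: Owls, Titans, Lions, Bears, Rockets, Pumas, Giants.
Both beat: Bears, Rockets, Pumas, Giants — 4.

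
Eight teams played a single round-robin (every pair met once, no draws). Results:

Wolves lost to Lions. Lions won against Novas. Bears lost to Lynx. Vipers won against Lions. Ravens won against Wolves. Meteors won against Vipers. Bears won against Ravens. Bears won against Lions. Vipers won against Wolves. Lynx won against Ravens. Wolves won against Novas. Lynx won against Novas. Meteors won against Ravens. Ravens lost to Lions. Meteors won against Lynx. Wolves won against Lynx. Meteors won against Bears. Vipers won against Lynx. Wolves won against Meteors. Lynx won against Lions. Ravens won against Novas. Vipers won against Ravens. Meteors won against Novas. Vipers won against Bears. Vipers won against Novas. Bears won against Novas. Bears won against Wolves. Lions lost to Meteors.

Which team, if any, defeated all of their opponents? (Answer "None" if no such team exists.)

Highest win total is Vipers with 6 (out of 7 possible).
Vipers lost to Meteors, so no team went undefeated.

None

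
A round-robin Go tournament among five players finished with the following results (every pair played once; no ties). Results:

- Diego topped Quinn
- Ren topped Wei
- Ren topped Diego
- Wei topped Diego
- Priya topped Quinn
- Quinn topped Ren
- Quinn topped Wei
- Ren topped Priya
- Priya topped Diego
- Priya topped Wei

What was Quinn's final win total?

Quinn's results: beat Ren, Wei; lost to Priya, Diego.
That is 2 wins.

2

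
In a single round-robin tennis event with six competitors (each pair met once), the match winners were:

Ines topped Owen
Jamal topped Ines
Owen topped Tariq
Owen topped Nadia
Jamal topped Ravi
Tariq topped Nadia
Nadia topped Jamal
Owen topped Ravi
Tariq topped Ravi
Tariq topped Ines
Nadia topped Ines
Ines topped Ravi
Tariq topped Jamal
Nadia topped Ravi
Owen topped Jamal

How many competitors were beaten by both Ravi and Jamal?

0

Ravi beat: no one.
Jamal beat: Ines, Ravi.
No one was beaten by both.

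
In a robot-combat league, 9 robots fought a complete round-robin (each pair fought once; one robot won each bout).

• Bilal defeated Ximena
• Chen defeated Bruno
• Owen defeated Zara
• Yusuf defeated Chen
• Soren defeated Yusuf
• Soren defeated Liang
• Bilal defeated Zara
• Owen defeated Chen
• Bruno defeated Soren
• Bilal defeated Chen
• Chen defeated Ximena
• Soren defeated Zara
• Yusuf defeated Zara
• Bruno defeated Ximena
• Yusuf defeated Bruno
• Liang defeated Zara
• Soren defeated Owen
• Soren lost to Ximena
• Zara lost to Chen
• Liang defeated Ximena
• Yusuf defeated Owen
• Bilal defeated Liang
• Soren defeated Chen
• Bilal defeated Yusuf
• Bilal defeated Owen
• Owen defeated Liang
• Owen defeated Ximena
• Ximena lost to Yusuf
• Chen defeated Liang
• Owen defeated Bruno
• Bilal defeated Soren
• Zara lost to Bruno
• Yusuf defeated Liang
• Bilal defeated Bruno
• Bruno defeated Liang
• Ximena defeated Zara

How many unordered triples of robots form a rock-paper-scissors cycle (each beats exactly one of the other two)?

7

Win totals: Chen 4, Yusuf 6, Liang 2, Ximena 2, Soren 5, Zara 0, Owen 5, Bilal 8, Bruno 4.
A robot with w wins dominates both others in C(w,2) triples; summing gives 6 + 15 + 1 + 1 + 10 + 0 + 10 + 28 + 6 = 77 transitive triples.
Total triples C(9,3) = 84, so cyclic triples = 84 − 77 = 7.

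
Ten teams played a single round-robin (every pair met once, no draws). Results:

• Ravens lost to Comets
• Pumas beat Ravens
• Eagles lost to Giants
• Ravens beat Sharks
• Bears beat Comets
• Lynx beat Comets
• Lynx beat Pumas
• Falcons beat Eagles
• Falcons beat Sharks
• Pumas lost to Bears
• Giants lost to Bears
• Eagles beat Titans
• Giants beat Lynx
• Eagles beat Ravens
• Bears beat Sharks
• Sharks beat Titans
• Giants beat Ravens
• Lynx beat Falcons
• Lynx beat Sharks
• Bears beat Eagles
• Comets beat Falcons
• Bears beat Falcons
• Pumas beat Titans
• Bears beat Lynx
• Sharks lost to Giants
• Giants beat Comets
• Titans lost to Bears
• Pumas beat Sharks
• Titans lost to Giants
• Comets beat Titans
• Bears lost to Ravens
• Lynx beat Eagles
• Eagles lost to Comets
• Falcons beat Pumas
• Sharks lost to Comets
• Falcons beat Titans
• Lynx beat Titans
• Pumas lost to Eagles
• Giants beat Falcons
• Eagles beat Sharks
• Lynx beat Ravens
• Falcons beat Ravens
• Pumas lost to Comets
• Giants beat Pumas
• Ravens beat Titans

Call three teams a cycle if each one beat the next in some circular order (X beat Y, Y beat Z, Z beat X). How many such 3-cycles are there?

6

Win totals: Falcons 5, Pumas 3, Eagles 4, Sharks 1, Bears 8, Comets 6, Lynx 7, Ravens 3, Giants 8, Titans 0.
A team with w wins dominates both others in C(w,2) triples; summing gives 10 + 3 + 6 + 0 + 28 + 15 + 21 + 3 + 28 + 0 = 114 transitive triples.
Total triples C(10,3) = 120, so cyclic triples = 120 − 114 = 6.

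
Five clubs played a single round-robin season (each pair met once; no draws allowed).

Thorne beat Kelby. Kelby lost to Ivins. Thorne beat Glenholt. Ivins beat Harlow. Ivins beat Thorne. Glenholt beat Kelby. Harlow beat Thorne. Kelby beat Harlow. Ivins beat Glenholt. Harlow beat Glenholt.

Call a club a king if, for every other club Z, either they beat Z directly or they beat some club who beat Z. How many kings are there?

1

Ivins reaches everyone (king).
Kelby cannot reach Ivins in two steps.
Harlow cannot reach Ivins in two steps.
Thorne cannot reach Ivins in two steps.
Glenholt cannot reach Ivins, Thorne in two steps.
Kings: Ivins — 1.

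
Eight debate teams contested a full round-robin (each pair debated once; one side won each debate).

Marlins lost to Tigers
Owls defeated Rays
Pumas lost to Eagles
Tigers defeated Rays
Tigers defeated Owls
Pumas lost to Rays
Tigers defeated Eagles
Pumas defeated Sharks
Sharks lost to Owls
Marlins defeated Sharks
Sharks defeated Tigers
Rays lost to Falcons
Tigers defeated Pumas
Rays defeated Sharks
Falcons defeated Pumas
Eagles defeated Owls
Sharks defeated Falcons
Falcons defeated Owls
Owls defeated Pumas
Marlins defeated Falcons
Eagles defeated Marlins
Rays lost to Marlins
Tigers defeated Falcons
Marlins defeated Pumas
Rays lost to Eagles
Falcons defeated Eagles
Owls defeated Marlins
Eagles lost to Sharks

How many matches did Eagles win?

Eagles' results: beat Pumas, Marlins, Owls, Rays; lost to Tigers, Falcons, Sharks.
That is 4 wins.

4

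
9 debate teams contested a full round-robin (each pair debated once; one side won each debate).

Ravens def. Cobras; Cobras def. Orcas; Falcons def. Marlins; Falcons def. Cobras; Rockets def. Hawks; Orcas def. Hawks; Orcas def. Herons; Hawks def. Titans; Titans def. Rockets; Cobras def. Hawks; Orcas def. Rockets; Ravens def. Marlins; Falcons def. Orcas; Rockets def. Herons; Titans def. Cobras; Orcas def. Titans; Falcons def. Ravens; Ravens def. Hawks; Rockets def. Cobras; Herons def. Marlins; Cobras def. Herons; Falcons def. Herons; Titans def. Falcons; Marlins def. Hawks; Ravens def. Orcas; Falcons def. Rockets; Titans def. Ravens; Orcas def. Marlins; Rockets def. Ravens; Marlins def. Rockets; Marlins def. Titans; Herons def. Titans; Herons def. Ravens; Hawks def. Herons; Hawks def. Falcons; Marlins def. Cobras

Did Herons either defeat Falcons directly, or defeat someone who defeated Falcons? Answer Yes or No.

Herons did not beat Falcons directly.
Herons beat Marlins, Titans, Ravens. Of those, Titans beat Falcons.

Yes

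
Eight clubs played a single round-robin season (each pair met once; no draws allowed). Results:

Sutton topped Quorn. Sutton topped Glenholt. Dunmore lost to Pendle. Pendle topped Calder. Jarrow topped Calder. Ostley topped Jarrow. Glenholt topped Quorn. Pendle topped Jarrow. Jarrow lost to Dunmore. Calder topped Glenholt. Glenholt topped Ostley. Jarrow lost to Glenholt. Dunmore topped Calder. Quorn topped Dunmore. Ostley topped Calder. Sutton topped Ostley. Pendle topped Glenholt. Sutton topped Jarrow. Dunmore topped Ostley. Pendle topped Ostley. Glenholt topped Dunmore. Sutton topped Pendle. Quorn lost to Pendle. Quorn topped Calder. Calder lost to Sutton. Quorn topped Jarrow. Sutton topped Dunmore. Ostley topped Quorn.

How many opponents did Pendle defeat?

Pendle's results: beat Dunmore, Glenholt, Quorn, Ostley, Calder, Jarrow; lost to Sutton.
That is 6 wins.

6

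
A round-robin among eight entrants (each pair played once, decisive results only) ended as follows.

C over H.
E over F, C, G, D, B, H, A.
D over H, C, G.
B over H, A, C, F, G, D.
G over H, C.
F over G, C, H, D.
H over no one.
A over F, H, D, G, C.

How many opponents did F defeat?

F's results: beat C, D, G, H; lost to A, B, E.
That is 4 wins.

4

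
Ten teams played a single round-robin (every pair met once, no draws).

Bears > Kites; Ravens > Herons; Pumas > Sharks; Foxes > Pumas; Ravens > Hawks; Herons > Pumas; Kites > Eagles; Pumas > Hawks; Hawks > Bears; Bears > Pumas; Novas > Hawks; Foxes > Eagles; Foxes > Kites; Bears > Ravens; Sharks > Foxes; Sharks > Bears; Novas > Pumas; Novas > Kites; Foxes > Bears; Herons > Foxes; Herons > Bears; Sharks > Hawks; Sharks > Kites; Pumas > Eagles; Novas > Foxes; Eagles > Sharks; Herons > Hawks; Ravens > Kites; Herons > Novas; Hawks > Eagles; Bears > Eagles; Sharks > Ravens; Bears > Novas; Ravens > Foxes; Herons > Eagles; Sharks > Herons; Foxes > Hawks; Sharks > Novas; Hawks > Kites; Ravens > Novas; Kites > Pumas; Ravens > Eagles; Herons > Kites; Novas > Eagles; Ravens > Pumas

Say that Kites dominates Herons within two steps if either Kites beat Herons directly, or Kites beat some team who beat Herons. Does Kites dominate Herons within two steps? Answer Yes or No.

No

Kites did not beat Herons directly.
Kites beat Pumas, Eagles, but each of them lost to Herons. No two-step path.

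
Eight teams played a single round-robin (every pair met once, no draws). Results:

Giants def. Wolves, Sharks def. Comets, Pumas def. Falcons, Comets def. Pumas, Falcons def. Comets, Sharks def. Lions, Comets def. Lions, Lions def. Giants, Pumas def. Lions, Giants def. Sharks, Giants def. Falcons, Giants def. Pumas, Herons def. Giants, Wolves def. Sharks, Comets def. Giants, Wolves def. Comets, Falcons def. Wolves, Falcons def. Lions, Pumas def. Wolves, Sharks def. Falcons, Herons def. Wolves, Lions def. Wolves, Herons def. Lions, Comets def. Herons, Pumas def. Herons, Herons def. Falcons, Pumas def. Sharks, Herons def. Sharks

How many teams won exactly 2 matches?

Win totals: Giants 4, Herons 5, Wolves 2, Lions 2, Comets 4, Pumas 5, Sharks 3, Falcons 3.
Exactly 2: Wolves, Lions — 2 teams.

2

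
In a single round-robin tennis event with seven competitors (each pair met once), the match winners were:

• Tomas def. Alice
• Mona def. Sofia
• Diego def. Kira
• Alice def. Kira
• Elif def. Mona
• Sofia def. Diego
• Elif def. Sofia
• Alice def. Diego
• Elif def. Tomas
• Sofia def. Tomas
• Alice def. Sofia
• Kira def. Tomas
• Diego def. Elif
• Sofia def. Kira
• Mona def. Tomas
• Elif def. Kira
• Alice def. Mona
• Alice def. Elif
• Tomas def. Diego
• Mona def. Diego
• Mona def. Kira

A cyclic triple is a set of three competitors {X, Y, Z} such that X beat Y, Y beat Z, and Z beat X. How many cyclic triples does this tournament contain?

8

Win totals: Kira 1, Sofia 3, Mona 4, Diego 2, Elif 4, Alice 5, Tomas 2.
A competitor with w wins dominates both others in C(w,2) triples; summing gives 0 + 3 + 6 + 1 + 6 + 10 + 1 = 27 transitive triples.
Total triples C(7,3) = 35, so cyclic triples = 35 − 27 = 8.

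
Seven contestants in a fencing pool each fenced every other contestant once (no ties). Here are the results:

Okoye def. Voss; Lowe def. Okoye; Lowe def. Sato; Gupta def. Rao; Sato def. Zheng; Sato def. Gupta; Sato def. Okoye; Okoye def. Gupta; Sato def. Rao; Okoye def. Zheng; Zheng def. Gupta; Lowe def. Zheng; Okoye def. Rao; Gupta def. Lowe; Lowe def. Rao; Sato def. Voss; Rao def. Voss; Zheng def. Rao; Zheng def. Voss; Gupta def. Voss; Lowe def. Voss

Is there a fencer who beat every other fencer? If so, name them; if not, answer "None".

Highest win total is Sato with 5 (out of 6 possible).
Sato lost to Lowe, so no fencer went undefeated.

None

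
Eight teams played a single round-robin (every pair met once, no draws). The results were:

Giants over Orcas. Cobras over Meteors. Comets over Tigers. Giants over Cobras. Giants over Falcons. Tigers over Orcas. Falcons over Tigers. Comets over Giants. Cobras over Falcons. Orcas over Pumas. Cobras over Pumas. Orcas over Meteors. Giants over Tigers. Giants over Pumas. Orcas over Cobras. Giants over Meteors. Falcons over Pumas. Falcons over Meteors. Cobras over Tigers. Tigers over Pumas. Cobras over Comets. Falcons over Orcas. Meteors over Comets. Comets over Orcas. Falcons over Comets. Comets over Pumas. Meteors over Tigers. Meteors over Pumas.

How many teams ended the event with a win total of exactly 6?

Win totals: Comets 4, Giants 6, Meteors 3, Tigers 2, Orcas 3, Cobras 5, Pumas 0, Falcons 5.
Exactly 6: Giants — 1 team.

1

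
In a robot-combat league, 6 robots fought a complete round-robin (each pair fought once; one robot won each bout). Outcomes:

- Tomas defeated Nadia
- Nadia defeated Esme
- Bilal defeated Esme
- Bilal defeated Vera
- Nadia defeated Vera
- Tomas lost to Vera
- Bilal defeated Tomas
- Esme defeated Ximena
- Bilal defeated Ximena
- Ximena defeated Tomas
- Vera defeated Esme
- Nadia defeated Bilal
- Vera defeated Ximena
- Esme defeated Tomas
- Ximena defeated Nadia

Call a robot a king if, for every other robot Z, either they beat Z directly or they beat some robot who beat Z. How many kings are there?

Tomas cannot reach Ximena in two steps.
Ximena reaches everyone (king).
Esme cannot reach Bilal, Vera in two steps.
Nadia reaches everyone (king).
Bilal reaches everyone (king).
Vera cannot reach Bilal in two steps.
Kings: Ximena, Nadia, Bilal — 3.

3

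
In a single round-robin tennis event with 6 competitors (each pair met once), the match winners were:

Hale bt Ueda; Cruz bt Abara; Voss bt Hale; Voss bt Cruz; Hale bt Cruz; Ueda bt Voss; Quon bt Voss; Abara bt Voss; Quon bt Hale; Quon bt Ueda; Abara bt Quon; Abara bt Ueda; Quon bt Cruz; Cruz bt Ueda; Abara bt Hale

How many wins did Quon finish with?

4

Quon's results: beat Cruz, Ueda, Hale, Voss; lost to Abara.
That is 4 wins.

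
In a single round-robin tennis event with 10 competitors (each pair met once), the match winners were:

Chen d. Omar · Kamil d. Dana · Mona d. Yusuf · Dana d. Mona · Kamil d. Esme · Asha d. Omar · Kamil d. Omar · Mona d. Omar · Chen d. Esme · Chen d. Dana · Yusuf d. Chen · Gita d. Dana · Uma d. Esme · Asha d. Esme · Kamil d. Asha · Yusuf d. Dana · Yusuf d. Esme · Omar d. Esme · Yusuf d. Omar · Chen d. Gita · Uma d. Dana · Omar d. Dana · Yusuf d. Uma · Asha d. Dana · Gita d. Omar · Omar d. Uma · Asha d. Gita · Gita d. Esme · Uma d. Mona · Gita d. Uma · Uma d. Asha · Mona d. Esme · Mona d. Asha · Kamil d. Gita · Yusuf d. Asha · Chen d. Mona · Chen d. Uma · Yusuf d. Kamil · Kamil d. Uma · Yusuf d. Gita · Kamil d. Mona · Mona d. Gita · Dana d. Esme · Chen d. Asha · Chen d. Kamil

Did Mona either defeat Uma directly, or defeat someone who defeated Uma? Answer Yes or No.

Yes

Mona did not beat Uma directly.
Mona beat Esme, Gita, Yusuf, Asha, Omar. Of those, Gita beat Uma.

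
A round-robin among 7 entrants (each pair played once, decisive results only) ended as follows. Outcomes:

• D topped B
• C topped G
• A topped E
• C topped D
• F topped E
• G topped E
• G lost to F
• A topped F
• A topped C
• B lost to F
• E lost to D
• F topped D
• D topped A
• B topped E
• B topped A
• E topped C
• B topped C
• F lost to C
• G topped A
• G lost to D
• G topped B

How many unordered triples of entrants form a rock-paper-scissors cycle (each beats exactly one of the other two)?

Win totals: A 3, B 3, C 3, D 4, E 1, F 4, G 3.
An entrant with w wins dominates both others in C(w,2) triples; summing gives 3 + 3 + 3 + 6 + 0 + 6 + 3 = 24 transitive triples.
Total triples C(7,3) = 35, so cyclic triples = 35 − 24 = 11.

11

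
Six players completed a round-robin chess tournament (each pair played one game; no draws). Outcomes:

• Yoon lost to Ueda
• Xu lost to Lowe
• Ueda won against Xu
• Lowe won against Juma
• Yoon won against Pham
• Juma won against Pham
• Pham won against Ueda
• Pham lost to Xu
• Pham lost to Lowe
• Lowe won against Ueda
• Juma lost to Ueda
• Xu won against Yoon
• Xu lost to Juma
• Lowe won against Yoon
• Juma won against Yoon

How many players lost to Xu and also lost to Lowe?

Xu beat: Pham, Yoon.
Lowe beat: Juma, Pham, Yoon, Ueda, Xu.
Both beat: Pham, Yoon — 2.

2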